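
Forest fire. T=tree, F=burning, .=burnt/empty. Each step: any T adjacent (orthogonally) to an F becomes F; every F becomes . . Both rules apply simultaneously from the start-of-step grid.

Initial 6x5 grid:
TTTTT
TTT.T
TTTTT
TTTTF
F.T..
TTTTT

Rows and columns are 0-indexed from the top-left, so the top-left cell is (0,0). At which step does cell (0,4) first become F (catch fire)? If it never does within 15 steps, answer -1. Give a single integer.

Step 1: cell (0,4)='T' (+4 fires, +2 burnt)
Step 2: cell (0,4)='T' (+6 fires, +4 burnt)
Step 3: cell (0,4)='F' (+6 fires, +6 burnt)
  -> target ignites at step 3
Step 4: cell (0,4)='.' (+5 fires, +6 burnt)
Step 5: cell (0,4)='.' (+3 fires, +5 burnt)
Step 6: cell (0,4)='.' (+0 fires, +3 burnt)
  fire out at step 6

3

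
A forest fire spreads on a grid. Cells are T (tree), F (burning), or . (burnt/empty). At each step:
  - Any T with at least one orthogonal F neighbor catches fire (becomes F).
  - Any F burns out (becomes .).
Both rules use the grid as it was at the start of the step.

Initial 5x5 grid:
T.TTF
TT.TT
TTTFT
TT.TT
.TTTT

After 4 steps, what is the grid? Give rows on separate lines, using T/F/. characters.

Step 1: 6 trees catch fire, 2 burn out
  T.TF.
  TT.FF
  TTF.F
  TT.FT
  .TTTT
Step 2: 4 trees catch fire, 6 burn out
  T.F..
  TT...
  TF...
  TT..F
  .TTFT
Step 3: 5 trees catch fire, 4 burn out
  T....
  TF...
  F....
  TF...
  .TF.F
Step 4: 3 trees catch fire, 5 burn out
  T....
  F....
  .....
  F....
  .F...

T....
F....
.....
F....
.F...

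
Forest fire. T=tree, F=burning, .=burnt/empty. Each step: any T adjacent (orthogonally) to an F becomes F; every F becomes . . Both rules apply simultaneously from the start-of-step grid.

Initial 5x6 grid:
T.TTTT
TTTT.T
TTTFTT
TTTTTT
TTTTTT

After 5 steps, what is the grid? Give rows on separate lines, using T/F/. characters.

Step 1: 4 trees catch fire, 1 burn out
  T.TTTT
  TTTF.T
  TTF.FT
  TTTFTT
  TTTTTT
Step 2: 7 trees catch fire, 4 burn out
  T.TFTT
  TTF..T
  TF...F
  TTF.FT
  TTTFTT
Step 3: 9 trees catch fire, 7 burn out
  T.F.FT
  TF...F
  F.....
  TF...F
  TTF.FT
Step 4: 5 trees catch fire, 9 burn out
  T....F
  F.....
  ......
  F.....
  TF...F
Step 5: 2 trees catch fire, 5 burn out
  F.....
  ......
  ......
  ......
  F.....

F.....
......
......
......
F.....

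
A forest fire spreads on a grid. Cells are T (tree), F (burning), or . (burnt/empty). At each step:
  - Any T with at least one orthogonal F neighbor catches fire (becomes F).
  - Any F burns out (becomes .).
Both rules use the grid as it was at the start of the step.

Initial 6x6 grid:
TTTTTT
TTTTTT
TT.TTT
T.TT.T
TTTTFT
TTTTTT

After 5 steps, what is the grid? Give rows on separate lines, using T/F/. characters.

Step 1: 3 trees catch fire, 1 burn out
  TTTTTT
  TTTTTT
  TT.TTT
  T.TT.T
  TTTF.F
  TTTTFT
Step 2: 5 trees catch fire, 3 burn out
  TTTTTT
  TTTTTT
  TT.TTT
  T.TF.F
  TTF...
  TTTF.F
Step 3: 5 trees catch fire, 5 burn out
  TTTTTT
  TTTTTT
  TT.FTF
  T.F...
  TF....
  TTF...
Step 4: 5 trees catch fire, 5 burn out
  TTTTTT
  TTTFTF
  TT..F.
  T.....
  F.....
  TF....
Step 5: 6 trees catch fire, 5 burn out
  TTTFTF
  TTF.F.
  TT....
  F.....
  ......
  F.....

TTTFTF
TTF.F.
TT....
F.....
......
F.....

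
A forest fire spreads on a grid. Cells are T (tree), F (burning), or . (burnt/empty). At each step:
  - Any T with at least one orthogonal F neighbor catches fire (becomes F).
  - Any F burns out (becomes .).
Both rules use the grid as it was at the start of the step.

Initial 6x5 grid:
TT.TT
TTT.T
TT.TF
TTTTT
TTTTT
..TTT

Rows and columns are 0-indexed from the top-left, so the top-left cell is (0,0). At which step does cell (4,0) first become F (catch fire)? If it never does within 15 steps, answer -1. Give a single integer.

Step 1: cell (4,0)='T' (+3 fires, +1 burnt)
Step 2: cell (4,0)='T' (+3 fires, +3 burnt)
Step 3: cell (4,0)='T' (+4 fires, +3 burnt)
Step 4: cell (4,0)='T' (+3 fires, +4 burnt)
Step 5: cell (4,0)='T' (+4 fires, +3 burnt)
Step 6: cell (4,0)='F' (+3 fires, +4 burnt)
  -> target ignites at step 6
Step 7: cell (4,0)='.' (+3 fires, +3 burnt)
Step 8: cell (4,0)='.' (+1 fires, +3 burnt)
Step 9: cell (4,0)='.' (+0 fires, +1 burnt)
  fire out at step 9

6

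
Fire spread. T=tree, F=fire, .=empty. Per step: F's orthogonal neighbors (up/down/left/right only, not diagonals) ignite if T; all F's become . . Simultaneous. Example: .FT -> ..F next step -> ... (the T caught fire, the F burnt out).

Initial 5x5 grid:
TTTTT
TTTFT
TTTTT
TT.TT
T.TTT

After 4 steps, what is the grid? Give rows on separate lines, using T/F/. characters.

Step 1: 4 trees catch fire, 1 burn out
  TTTFT
  TTF.F
  TTTFT
  TT.TT
  T.TTT
Step 2: 6 trees catch fire, 4 burn out
  TTF.F
  TF...
  TTF.F
  TT.FT
  T.TTT
Step 3: 5 trees catch fire, 6 burn out
  TF...
  F....
  TF...
  TT..F
  T.TFT
Step 4: 5 trees catch fire, 5 burn out
  F....
  .....
  F....
  TF...
  T.F.F

F....
.....
F....
TF...
T.F.F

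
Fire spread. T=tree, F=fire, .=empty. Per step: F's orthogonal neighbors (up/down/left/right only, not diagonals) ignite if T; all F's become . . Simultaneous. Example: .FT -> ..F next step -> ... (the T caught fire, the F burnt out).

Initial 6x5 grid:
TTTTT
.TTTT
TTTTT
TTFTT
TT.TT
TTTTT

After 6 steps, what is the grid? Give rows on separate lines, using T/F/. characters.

Step 1: 3 trees catch fire, 1 burn out
  TTTTT
  .TTTT
  TTFTT
  TF.FT
  TT.TT
  TTTTT
Step 2: 7 trees catch fire, 3 burn out
  TTTTT
  .TFTT
  TF.FT
  F...F
  TF.FT
  TTTTT
Step 3: 9 trees catch fire, 7 burn out
  TTFTT
  .F.FT
  F...F
  .....
  F...F
  TFTFT
Step 4: 6 trees catch fire, 9 burn out
  TF.FT
  ....F
  .....
  .....
  .....
  F.F.F
Step 5: 2 trees catch fire, 6 burn out
  F...F
  .....
  .....
  .....
  .....
  .....
Step 6: 0 trees catch fire, 2 burn out
  .....
  .....
  .....
  .....
  .....
  .....

.....
.....
.....
.....
.....
.....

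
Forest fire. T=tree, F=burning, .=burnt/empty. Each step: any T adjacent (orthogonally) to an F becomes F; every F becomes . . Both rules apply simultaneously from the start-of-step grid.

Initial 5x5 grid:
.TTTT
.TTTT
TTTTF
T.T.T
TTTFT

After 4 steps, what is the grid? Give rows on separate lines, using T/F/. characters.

Step 1: 5 trees catch fire, 2 burn out
  .TTTT
  .TTTF
  TTTF.
  T.T.F
  TTF.F
Step 2: 5 trees catch fire, 5 burn out
  .TTTF
  .TTF.
  TTF..
  T.F..
  TF...
Step 3: 4 trees catch fire, 5 burn out
  .TTF.
  .TF..
  TF...
  T....
  F....
Step 4: 4 trees catch fire, 4 burn out
  .TF..
  .F...
  F....
  F....
  .....

.TF..
.F...
F....
F....
.....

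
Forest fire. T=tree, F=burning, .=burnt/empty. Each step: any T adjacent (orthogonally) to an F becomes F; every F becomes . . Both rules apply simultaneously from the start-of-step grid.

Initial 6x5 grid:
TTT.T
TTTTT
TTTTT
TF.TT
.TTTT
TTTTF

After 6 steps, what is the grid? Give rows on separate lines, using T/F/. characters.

Step 1: 5 trees catch fire, 2 burn out
  TTT.T
  TTTTT
  TFTTT
  F..TT
  .FTTF
  TTTF.
Step 2: 8 trees catch fire, 5 burn out
  TTT.T
  TFTTT
  F.FTT
  ...TF
  ..FF.
  TFF..
Step 3: 7 trees catch fire, 8 burn out
  TFT.T
  F.FTT
  ...FF
  ...F.
  .....
  F....
Step 4: 4 trees catch fire, 7 burn out
  F.F.T
  ...FF
  .....
  .....
  .....
  .....
Step 5: 1 trees catch fire, 4 burn out
  ....F
  .....
  .....
  .....
  .....
  .....
Step 6: 0 trees catch fire, 1 burn out
  .....
  .....
  .....
  .....
  .....
  .....

.....
.....
.....
.....
.....
.....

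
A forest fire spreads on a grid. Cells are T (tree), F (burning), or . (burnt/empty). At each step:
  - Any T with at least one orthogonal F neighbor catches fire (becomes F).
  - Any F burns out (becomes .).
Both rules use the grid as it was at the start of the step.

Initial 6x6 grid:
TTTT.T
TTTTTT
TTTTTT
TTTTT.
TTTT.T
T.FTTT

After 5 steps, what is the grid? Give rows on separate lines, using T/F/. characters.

Step 1: 2 trees catch fire, 1 burn out
  TTTT.T
  TTTTTT
  TTTTTT
  TTTTT.
  TTFT.T
  T..FTT
Step 2: 4 trees catch fire, 2 burn out
  TTTT.T
  TTTTTT
  TTTTTT
  TTFTT.
  TF.F.T
  T...FT
Step 3: 5 trees catch fire, 4 burn out
  TTTT.T
  TTTTTT
  TTFTTT
  TF.FT.
  F....T
  T....F
Step 4: 7 trees catch fire, 5 burn out
  TTTT.T
  TTFTTT
  TF.FTT
  F...F.
  .....F
  F.....
Step 5: 5 trees catch fire, 7 burn out
  TTFT.T
  TF.FTT
  F...FT
  ......
  ......
  ......

TTFT.T
TF.FTT
F...FT
......
......
......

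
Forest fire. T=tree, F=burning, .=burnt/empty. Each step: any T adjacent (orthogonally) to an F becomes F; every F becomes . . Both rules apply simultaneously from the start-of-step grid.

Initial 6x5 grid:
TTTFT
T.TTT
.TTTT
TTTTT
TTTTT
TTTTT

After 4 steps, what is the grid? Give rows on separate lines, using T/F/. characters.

Step 1: 3 trees catch fire, 1 burn out
  TTF.F
  T.TFT
  .TTTT
  TTTTT
  TTTTT
  TTTTT
Step 2: 4 trees catch fire, 3 burn out
  TF...
  T.F.F
  .TTFT
  TTTTT
  TTTTT
  TTTTT
Step 3: 4 trees catch fire, 4 burn out
  F....
  T....
  .TF.F
  TTTFT
  TTTTT
  TTTTT
Step 4: 5 trees catch fire, 4 burn out
  .....
  F....
  .F...
  TTF.F
  TTTFT
  TTTTT

.....
F....
.F...
TTF.F
TTTFT
TTTTT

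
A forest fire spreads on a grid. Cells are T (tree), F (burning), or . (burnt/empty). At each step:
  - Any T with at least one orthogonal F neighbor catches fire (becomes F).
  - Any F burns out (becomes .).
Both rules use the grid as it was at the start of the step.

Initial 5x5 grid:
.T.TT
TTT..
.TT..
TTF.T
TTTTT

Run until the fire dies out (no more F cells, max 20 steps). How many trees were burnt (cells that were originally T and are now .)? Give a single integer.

Answer: 14

Derivation:
Step 1: +3 fires, +1 burnt (F count now 3)
Step 2: +5 fires, +3 burnt (F count now 5)
Step 3: +3 fires, +5 burnt (F count now 3)
Step 4: +3 fires, +3 burnt (F count now 3)
Step 5: +0 fires, +3 burnt (F count now 0)
Fire out after step 5
Initially T: 16, now '.': 23
Total burnt (originally-T cells now '.'): 14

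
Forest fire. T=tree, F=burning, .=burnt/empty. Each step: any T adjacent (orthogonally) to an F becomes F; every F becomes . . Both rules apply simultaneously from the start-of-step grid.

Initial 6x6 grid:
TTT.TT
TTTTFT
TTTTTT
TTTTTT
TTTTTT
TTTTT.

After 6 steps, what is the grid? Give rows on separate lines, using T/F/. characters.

Step 1: 4 trees catch fire, 1 burn out
  TTT.FT
  TTTF.F
  TTTTFT
  TTTTTT
  TTTTTT
  TTTTT.
Step 2: 5 trees catch fire, 4 burn out
  TTT..F
  TTF...
  TTTF.F
  TTTTFT
  TTTTTT
  TTTTT.
Step 3: 6 trees catch fire, 5 burn out
  TTF...
  TF....
  TTF...
  TTTF.F
  TTTTFT
  TTTTT.
Step 4: 7 trees catch fire, 6 burn out
  TF....
  F.....
  TF....
  TTF...
  TTTF.F
  TTTTF.
Step 5: 5 trees catch fire, 7 burn out
  F.....
  ......
  F.....
  TF....
  TTF...
  TTTF..
Step 6: 3 trees catch fire, 5 burn out
  ......
  ......
  ......
  F.....
  TF....
  TTF...

......
......
......
F.....
TF....
TTF...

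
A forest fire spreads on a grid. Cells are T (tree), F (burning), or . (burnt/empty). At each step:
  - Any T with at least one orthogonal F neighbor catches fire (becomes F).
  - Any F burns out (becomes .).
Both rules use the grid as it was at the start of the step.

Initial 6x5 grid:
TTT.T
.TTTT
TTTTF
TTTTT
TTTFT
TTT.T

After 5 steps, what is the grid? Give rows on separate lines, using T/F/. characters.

Step 1: 6 trees catch fire, 2 burn out
  TTT.T
  .TTTF
  TTTF.
  TTTFF
  TTF.F
  TTT.T
Step 2: 7 trees catch fire, 6 burn out
  TTT.F
  .TTF.
  TTF..
  TTF..
  TF...
  TTF.F
Step 3: 5 trees catch fire, 7 burn out
  TTT..
  .TF..
  TF...
  TF...
  F....
  TF...
Step 4: 5 trees catch fire, 5 burn out
  TTF..
  .F...
  F....
  F....
  .....
  F....
Step 5: 1 trees catch fire, 5 burn out
  TF...
  .....
  .....
  .....
  .....
  .....

TF...
.....
.....
.....
.....
.....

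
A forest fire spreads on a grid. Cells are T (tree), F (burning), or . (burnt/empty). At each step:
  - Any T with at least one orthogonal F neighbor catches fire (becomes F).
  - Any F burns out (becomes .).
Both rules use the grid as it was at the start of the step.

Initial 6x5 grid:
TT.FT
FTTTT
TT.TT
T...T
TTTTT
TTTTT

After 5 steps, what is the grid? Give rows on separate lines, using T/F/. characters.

Step 1: 5 trees catch fire, 2 burn out
  FT..F
  .FTFT
  FT.TT
  T...T
  TTTTT
  TTTTT
Step 2: 6 trees catch fire, 5 burn out
  .F...
  ..F.F
  .F.FT
  F...T
  TTTTT
  TTTTT
Step 3: 2 trees catch fire, 6 burn out
  .....
  .....
  ....F
  ....T
  FTTTT
  TTTTT
Step 4: 3 trees catch fire, 2 burn out
  .....
  .....
  .....
  ....F
  .FTTT
  FTTTT
Step 5: 3 trees catch fire, 3 burn out
  .....
  .....
  .....
  .....
  ..FTF
  .FTTT

.....
.....
.....
.....
..FTF
.FTTT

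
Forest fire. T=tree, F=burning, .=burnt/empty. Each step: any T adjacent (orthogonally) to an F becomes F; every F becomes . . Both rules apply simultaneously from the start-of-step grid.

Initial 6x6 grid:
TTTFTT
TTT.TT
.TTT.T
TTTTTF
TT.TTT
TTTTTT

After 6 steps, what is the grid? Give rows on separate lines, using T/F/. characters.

Step 1: 5 trees catch fire, 2 burn out
  TTF.FT
  TTT.TT
  .TTT.F
  TTTTF.
  TT.TTF
  TTTTTT
Step 2: 8 trees catch fire, 5 burn out
  TF...F
  TTF.FF
  .TTT..
  TTTF..
  TT.TF.
  TTTTTF
Step 3: 7 trees catch fire, 8 burn out
  F.....
  TF....
  .TFF..
  TTF...
  TT.F..
  TTTTF.
Step 4: 4 trees catch fire, 7 burn out
  ......
  F.....
  .F....
  TF....
  TT....
  TTTF..
Step 5: 3 trees catch fire, 4 burn out
  ......
  ......
  ......
  F.....
  TF....
  TTF...
Step 6: 2 trees catch fire, 3 burn out
  ......
  ......
  ......
  ......
  F.....
  TF....

......
......
......
......
F.....
TF....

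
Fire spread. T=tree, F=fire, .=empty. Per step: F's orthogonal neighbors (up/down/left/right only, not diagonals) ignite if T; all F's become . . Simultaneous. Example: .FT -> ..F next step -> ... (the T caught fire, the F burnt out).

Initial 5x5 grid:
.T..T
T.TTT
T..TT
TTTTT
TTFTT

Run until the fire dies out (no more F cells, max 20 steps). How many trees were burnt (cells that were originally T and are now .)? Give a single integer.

Answer: 17

Derivation:
Step 1: +3 fires, +1 burnt (F count now 3)
Step 2: +4 fires, +3 burnt (F count now 4)
Step 3: +3 fires, +4 burnt (F count now 3)
Step 4: +3 fires, +3 burnt (F count now 3)
Step 5: +3 fires, +3 burnt (F count now 3)
Step 6: +1 fires, +3 burnt (F count now 1)
Step 7: +0 fires, +1 burnt (F count now 0)
Fire out after step 7
Initially T: 18, now '.': 24
Total burnt (originally-T cells now '.'): 17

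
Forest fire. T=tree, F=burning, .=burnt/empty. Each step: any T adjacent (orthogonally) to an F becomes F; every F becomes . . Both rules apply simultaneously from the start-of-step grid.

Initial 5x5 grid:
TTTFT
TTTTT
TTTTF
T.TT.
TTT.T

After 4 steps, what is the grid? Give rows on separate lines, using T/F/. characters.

Step 1: 5 trees catch fire, 2 burn out
  TTF.F
  TTTFF
  TTTF.
  T.TT.
  TTT.T
Step 2: 4 trees catch fire, 5 burn out
  TF...
  TTF..
  TTF..
  T.TF.
  TTT.T
Step 3: 4 trees catch fire, 4 burn out
  F....
  TF...
  TF...
  T.F..
  TTT.T
Step 4: 3 trees catch fire, 4 burn out
  .....
  F....
  F....
  T....
  TTF.T

.....
F....
F....
T....
TTF.T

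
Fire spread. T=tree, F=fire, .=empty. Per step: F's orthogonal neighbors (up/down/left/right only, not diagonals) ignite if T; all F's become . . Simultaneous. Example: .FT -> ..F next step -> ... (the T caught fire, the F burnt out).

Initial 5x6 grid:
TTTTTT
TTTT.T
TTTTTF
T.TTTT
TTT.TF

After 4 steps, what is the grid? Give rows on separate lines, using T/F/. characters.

Step 1: 4 trees catch fire, 2 burn out
  TTTTTT
  TTTT.F
  TTTTF.
  T.TTTF
  TTT.F.
Step 2: 3 trees catch fire, 4 burn out
  TTTTTF
  TTTT..
  TTTF..
  T.TTF.
  TTT...
Step 3: 4 trees catch fire, 3 burn out
  TTTTF.
  TTTF..
  TTF...
  T.TF..
  TTT...
Step 4: 4 trees catch fire, 4 burn out
  TTTF..
  TTF...
  TF....
  T.F...
  TTT...

TTTF..
TTF...
TF....
T.F...
TTT...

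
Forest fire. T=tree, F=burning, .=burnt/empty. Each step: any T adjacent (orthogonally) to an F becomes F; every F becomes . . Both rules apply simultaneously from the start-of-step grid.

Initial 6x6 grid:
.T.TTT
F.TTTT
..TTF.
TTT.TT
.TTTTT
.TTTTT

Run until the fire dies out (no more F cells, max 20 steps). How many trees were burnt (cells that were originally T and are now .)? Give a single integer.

Answer: 24

Derivation:
Step 1: +3 fires, +2 burnt (F count now 3)
Step 2: +6 fires, +3 burnt (F count now 6)
Step 3: +7 fires, +6 burnt (F count now 7)
Step 4: +4 fires, +7 burnt (F count now 4)
Step 5: +3 fires, +4 burnt (F count now 3)
Step 6: +1 fires, +3 burnt (F count now 1)
Step 7: +0 fires, +1 burnt (F count now 0)
Fire out after step 7
Initially T: 25, now '.': 35
Total burnt (originally-T cells now '.'): 24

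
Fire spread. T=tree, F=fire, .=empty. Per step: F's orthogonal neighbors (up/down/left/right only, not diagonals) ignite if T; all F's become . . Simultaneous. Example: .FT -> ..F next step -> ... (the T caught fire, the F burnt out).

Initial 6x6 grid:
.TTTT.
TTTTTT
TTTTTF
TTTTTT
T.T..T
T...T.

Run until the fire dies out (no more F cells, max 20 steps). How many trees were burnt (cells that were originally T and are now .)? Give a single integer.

Answer: 25

Derivation:
Step 1: +3 fires, +1 burnt (F count now 3)
Step 2: +4 fires, +3 burnt (F count now 4)
Step 3: +4 fires, +4 burnt (F count now 4)
Step 4: +4 fires, +4 burnt (F count now 4)
Step 5: +5 fires, +4 burnt (F count now 5)
Step 6: +3 fires, +5 burnt (F count now 3)
Step 7: +1 fires, +3 burnt (F count now 1)
Step 8: +1 fires, +1 burnt (F count now 1)
Step 9: +0 fires, +1 burnt (F count now 0)
Fire out after step 9
Initially T: 26, now '.': 35
Total burnt (originally-T cells now '.'): 25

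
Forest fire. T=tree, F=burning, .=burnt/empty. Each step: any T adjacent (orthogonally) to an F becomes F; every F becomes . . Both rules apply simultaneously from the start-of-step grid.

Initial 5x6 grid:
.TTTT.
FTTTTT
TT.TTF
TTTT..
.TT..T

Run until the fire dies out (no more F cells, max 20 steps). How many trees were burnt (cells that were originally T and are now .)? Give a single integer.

Answer: 19

Derivation:
Step 1: +4 fires, +2 burnt (F count now 4)
Step 2: +6 fires, +4 burnt (F count now 6)
Step 3: +5 fires, +6 burnt (F count now 5)
Step 4: +3 fires, +5 burnt (F count now 3)
Step 5: +1 fires, +3 burnt (F count now 1)
Step 6: +0 fires, +1 burnt (F count now 0)
Fire out after step 6
Initially T: 20, now '.': 29
Total burnt (originally-T cells now '.'): 19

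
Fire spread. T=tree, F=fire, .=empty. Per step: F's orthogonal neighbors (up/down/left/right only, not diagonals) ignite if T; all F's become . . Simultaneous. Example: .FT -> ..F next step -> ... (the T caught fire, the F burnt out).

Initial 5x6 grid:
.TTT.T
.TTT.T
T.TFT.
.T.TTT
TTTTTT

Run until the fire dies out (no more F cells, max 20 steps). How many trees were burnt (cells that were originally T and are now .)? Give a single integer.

Answer: 18

Derivation:
Step 1: +4 fires, +1 burnt (F count now 4)
Step 2: +4 fires, +4 burnt (F count now 4)
Step 3: +5 fires, +4 burnt (F count now 5)
Step 4: +3 fires, +5 burnt (F count now 3)
Step 5: +2 fires, +3 burnt (F count now 2)
Step 6: +0 fires, +2 burnt (F count now 0)
Fire out after step 6
Initially T: 21, now '.': 27
Total burnt (originally-T cells now '.'): 18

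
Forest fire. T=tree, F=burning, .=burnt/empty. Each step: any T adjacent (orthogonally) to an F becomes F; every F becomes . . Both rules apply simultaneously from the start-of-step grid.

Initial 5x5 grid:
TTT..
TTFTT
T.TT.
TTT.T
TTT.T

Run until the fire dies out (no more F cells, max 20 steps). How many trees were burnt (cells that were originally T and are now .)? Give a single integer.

Answer: 16

Derivation:
Step 1: +4 fires, +1 burnt (F count now 4)
Step 2: +5 fires, +4 burnt (F count now 5)
Step 3: +4 fires, +5 burnt (F count now 4)
Step 4: +2 fires, +4 burnt (F count now 2)
Step 5: +1 fires, +2 burnt (F count now 1)
Step 6: +0 fires, +1 burnt (F count now 0)
Fire out after step 6
Initially T: 18, now '.': 23
Total burnt (originally-T cells now '.'): 16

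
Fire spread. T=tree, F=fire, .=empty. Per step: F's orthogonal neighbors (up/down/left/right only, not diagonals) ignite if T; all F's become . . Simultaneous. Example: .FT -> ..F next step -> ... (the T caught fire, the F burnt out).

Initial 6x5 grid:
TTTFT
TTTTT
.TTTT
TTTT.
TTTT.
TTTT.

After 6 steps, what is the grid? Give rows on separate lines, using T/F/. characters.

Step 1: 3 trees catch fire, 1 burn out
  TTF.F
  TTTFT
  .TTTT
  TTTT.
  TTTT.
  TTTT.
Step 2: 4 trees catch fire, 3 burn out
  TF...
  TTF.F
  .TTFT
  TTTT.
  TTTT.
  TTTT.
Step 3: 5 trees catch fire, 4 burn out
  F....
  TF...
  .TF.F
  TTTF.
  TTTT.
  TTTT.
Step 4: 4 trees catch fire, 5 burn out
  .....
  F....
  .F...
  TTF..
  TTTF.
  TTTT.
Step 5: 3 trees catch fire, 4 burn out
  .....
  .....
  .....
  TF...
  TTF..
  TTTF.
Step 6: 3 trees catch fire, 3 burn out
  .....
  .....
  .....
  F....
  TF...
  TTF..

.....
.....
.....
F....
TF...
TTF..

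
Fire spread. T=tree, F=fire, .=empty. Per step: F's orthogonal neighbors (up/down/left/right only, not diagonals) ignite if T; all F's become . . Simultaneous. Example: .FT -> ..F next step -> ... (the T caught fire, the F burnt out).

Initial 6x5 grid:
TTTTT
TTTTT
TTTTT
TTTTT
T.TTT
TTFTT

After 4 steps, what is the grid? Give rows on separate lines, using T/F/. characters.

Step 1: 3 trees catch fire, 1 burn out
  TTTTT
  TTTTT
  TTTTT
  TTTTT
  T.FTT
  TF.FT
Step 2: 4 trees catch fire, 3 burn out
  TTTTT
  TTTTT
  TTTTT
  TTFTT
  T..FT
  F...F
Step 3: 5 trees catch fire, 4 burn out
  TTTTT
  TTTTT
  TTFTT
  TF.FT
  F...F
  .....
Step 4: 5 trees catch fire, 5 burn out
  TTTTT
  TTFTT
  TF.FT
  F...F
  .....
  .....

TTTTT
TTFTT
TF.FT
F...F
.....
.....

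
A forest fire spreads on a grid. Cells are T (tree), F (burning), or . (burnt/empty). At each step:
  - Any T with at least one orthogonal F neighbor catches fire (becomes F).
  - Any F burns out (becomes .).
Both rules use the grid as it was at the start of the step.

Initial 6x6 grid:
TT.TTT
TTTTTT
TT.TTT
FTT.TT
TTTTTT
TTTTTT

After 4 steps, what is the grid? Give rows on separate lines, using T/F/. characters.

Step 1: 3 trees catch fire, 1 burn out
  TT.TTT
  TTTTTT
  FT.TTT
  .FT.TT
  FTTTTT
  TTTTTT
Step 2: 5 trees catch fire, 3 burn out
  TT.TTT
  FTTTTT
  .F.TTT
  ..F.TT
  .FTTTT
  FTTTTT
Step 3: 4 trees catch fire, 5 burn out
  FT.TTT
  .FTTTT
  ...TTT
  ....TT
  ..FTTT
  .FTTTT
Step 4: 4 trees catch fire, 4 burn out
  .F.TTT
  ..FTTT
  ...TTT
  ....TT
  ...FTT
  ..FTTT

.F.TTT
..FTTT
...TTT
....TT
...FTT
..FTTT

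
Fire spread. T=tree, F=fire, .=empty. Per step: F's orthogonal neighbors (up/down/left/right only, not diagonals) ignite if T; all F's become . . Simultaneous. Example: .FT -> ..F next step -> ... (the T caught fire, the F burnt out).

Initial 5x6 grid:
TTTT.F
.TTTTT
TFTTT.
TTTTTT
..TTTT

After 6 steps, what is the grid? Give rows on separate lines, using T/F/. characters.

Step 1: 5 trees catch fire, 2 burn out
  TTTT..
  .FTTTF
  F.FTT.
  TFTTTT
  ..TTTT
Step 2: 6 trees catch fire, 5 burn out
  TFTT..
  ..FTF.
  ...FT.
  F.FTTT
  ..TTTT
Step 3: 6 trees catch fire, 6 burn out
  F.FT..
  ...F..
  ....F.
  ...FTT
  ..FTTT
Step 4: 3 trees catch fire, 6 burn out
  ...F..
  ......
  ......
  ....FT
  ...FTT
Step 5: 2 trees catch fire, 3 burn out
  ......
  ......
  ......
  .....F
  ....FT
Step 6: 1 trees catch fire, 2 burn out
  ......
  ......
  ......
  ......
  .....F

......
......
......
......
.....F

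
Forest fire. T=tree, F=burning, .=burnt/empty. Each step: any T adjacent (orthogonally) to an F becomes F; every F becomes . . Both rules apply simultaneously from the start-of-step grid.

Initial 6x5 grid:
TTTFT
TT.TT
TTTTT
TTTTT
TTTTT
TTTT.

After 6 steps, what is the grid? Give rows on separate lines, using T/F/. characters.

Step 1: 3 trees catch fire, 1 burn out
  TTF.F
  TT.FT
  TTTTT
  TTTTT
  TTTTT
  TTTT.
Step 2: 3 trees catch fire, 3 burn out
  TF...
  TT..F
  TTTFT
  TTTTT
  TTTTT
  TTTT.
Step 3: 5 trees catch fire, 3 burn out
  F....
  TF...
  TTF.F
  TTTFT
  TTTTT
  TTTT.
Step 4: 5 trees catch fire, 5 burn out
  .....
  F....
  TF...
  TTF.F
  TTTFT
  TTTT.
Step 5: 5 trees catch fire, 5 burn out
  .....
  .....
  F....
  TF...
  TTF.F
  TTTF.
Step 6: 3 trees catch fire, 5 burn out
  .....
  .....
  .....
  F....
  TF...
  TTF..

.....
.....
.....
F....
TF...
TTF..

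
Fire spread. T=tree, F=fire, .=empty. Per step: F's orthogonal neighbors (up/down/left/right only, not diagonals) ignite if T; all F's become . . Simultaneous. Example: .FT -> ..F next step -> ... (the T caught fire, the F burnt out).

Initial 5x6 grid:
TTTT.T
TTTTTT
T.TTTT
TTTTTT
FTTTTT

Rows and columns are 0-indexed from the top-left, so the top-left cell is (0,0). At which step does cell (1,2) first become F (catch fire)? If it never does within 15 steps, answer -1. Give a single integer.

Step 1: cell (1,2)='T' (+2 fires, +1 burnt)
Step 2: cell (1,2)='T' (+3 fires, +2 burnt)
Step 3: cell (1,2)='T' (+3 fires, +3 burnt)
Step 4: cell (1,2)='T' (+5 fires, +3 burnt)
Step 5: cell (1,2)='F' (+5 fires, +5 burnt)
  -> target ignites at step 5
Step 6: cell (1,2)='.' (+4 fires, +5 burnt)
Step 7: cell (1,2)='.' (+3 fires, +4 burnt)
Step 8: cell (1,2)='.' (+1 fires, +3 burnt)
Step 9: cell (1,2)='.' (+1 fires, +1 burnt)
Step 10: cell (1,2)='.' (+0 fires, +1 burnt)
  fire out at step 10

5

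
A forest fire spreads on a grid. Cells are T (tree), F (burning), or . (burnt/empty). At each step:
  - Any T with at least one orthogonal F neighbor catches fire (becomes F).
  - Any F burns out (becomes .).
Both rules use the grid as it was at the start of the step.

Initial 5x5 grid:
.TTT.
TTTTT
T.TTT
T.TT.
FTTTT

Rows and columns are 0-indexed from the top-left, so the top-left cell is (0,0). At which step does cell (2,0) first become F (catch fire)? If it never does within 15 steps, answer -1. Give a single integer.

Step 1: cell (2,0)='T' (+2 fires, +1 burnt)
Step 2: cell (2,0)='F' (+2 fires, +2 burnt)
  -> target ignites at step 2
Step 3: cell (2,0)='.' (+3 fires, +2 burnt)
Step 4: cell (2,0)='.' (+4 fires, +3 burnt)
Step 5: cell (2,0)='.' (+3 fires, +4 burnt)
Step 6: cell (2,0)='.' (+3 fires, +3 burnt)
Step 7: cell (2,0)='.' (+2 fires, +3 burnt)
Step 8: cell (2,0)='.' (+0 fires, +2 burnt)
  fire out at step 8

2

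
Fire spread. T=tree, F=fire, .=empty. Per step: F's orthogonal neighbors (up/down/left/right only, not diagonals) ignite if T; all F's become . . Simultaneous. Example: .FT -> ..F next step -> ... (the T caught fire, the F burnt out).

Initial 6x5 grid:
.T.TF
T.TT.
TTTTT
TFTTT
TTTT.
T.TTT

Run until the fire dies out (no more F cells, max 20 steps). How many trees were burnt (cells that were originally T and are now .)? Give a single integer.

Step 1: +5 fires, +2 burnt (F count now 5)
Step 2: +6 fires, +5 burnt (F count now 6)
Step 3: +7 fires, +6 burnt (F count now 7)
Step 4: +2 fires, +7 burnt (F count now 2)
Step 5: +1 fires, +2 burnt (F count now 1)
Step 6: +0 fires, +1 burnt (F count now 0)
Fire out after step 6
Initially T: 22, now '.': 29
Total burnt (originally-T cells now '.'): 21

Answer: 21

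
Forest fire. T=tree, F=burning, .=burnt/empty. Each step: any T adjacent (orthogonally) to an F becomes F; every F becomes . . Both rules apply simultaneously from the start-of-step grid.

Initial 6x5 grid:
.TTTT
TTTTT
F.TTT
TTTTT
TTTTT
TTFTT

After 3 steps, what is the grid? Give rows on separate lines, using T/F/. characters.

Step 1: 5 trees catch fire, 2 burn out
  .TTTT
  FTTTT
  ..TTT
  FTTTT
  TTFTT
  TF.FT
Step 2: 8 trees catch fire, 5 burn out
  .TTTT
  .FTTT
  ..TTT
  .FFTT
  FF.FT
  F...F
Step 3: 5 trees catch fire, 8 burn out
  .FTTT
  ..FTT
  ..FTT
  ...FT
  ....F
  .....

.FTTT
..FTT
..FTT
...FT
....F
.....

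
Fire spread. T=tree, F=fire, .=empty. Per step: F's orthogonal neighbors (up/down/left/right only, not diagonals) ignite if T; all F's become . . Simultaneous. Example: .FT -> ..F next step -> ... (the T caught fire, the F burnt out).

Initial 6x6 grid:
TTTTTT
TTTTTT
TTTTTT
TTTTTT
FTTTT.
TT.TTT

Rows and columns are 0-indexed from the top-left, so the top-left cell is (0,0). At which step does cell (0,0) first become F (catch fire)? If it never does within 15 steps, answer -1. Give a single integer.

Step 1: cell (0,0)='T' (+3 fires, +1 burnt)
Step 2: cell (0,0)='T' (+4 fires, +3 burnt)
Step 3: cell (0,0)='T' (+4 fires, +4 burnt)
Step 4: cell (0,0)='F' (+6 fires, +4 burnt)
  -> target ignites at step 4
Step 5: cell (0,0)='.' (+5 fires, +6 burnt)
Step 6: cell (0,0)='.' (+5 fires, +5 burnt)
Step 7: cell (0,0)='.' (+3 fires, +5 burnt)
Step 8: cell (0,0)='.' (+2 fires, +3 burnt)
Step 9: cell (0,0)='.' (+1 fires, +2 burnt)
Step 10: cell (0,0)='.' (+0 fires, +1 burnt)
  fire out at step 10

4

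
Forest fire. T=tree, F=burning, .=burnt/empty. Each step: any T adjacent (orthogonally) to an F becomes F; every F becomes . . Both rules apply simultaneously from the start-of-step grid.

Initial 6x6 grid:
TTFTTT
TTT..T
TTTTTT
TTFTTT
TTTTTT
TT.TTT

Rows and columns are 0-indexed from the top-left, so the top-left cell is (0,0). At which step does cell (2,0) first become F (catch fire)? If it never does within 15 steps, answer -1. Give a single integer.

Step 1: cell (2,0)='T' (+7 fires, +2 burnt)
Step 2: cell (2,0)='T' (+9 fires, +7 burnt)
Step 3: cell (2,0)='F' (+9 fires, +9 burnt)
  -> target ignites at step 3
Step 4: cell (2,0)='.' (+5 fires, +9 burnt)
Step 5: cell (2,0)='.' (+1 fires, +5 burnt)
Step 6: cell (2,0)='.' (+0 fires, +1 burnt)
  fire out at step 6

3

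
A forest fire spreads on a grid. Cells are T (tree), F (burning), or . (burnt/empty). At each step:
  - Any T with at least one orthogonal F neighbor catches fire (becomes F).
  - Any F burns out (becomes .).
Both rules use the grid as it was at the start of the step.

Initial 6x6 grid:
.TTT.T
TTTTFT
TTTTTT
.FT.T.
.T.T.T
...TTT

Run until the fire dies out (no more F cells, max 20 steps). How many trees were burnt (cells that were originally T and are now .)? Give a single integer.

Answer: 18

Derivation:
Step 1: +6 fires, +2 burnt (F count now 6)
Step 2: +9 fires, +6 burnt (F count now 9)
Step 3: +3 fires, +9 burnt (F count now 3)
Step 4: +0 fires, +3 burnt (F count now 0)
Fire out after step 4
Initially T: 23, now '.': 31
Total burnt (originally-T cells now '.'): 18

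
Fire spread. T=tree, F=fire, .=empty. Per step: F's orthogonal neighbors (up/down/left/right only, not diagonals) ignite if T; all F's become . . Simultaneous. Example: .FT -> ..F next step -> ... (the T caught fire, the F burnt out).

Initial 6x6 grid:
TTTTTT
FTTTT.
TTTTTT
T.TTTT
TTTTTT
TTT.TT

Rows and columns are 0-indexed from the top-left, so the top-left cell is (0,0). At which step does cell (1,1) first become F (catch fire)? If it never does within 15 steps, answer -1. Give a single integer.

Step 1: cell (1,1)='F' (+3 fires, +1 burnt)
  -> target ignites at step 1
Step 2: cell (1,1)='.' (+4 fires, +3 burnt)
Step 3: cell (1,1)='.' (+4 fires, +4 burnt)
Step 4: cell (1,1)='.' (+6 fires, +4 burnt)
Step 5: cell (1,1)='.' (+5 fires, +6 burnt)
Step 6: cell (1,1)='.' (+5 fires, +5 burnt)
Step 7: cell (1,1)='.' (+2 fires, +5 burnt)
Step 8: cell (1,1)='.' (+2 fires, +2 burnt)
Step 9: cell (1,1)='.' (+1 fires, +2 burnt)
Step 10: cell (1,1)='.' (+0 fires, +1 burnt)
  fire out at step 10

1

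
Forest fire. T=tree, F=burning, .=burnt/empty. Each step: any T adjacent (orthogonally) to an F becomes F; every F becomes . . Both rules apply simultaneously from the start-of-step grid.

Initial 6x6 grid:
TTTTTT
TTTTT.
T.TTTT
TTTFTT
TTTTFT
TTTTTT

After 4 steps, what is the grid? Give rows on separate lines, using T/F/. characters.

Step 1: 6 trees catch fire, 2 burn out
  TTTTTT
  TTTTT.
  T.TFTT
  TTF.FT
  TTTF.F
  TTTTFT
Step 2: 8 trees catch fire, 6 burn out
  TTTTTT
  TTTFT.
  T.F.FT
  TF...F
  TTF...
  TTTF.F
Step 3: 7 trees catch fire, 8 burn out
  TTTFTT
  TTF.F.
  T....F
  F.....
  TF....
  TTF...
Step 4: 6 trees catch fire, 7 burn out
  TTF.FT
  TF....
  F.....
  ......
  F.....
  TF....

TTF.FT
TF....
F.....
......
F.....
TF....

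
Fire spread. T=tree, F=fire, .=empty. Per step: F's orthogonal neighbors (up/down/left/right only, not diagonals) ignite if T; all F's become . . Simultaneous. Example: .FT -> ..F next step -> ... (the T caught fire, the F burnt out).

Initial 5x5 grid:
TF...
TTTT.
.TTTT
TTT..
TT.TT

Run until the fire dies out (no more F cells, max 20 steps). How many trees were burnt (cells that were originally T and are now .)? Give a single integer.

Answer: 14

Derivation:
Step 1: +2 fires, +1 burnt (F count now 2)
Step 2: +3 fires, +2 burnt (F count now 3)
Step 3: +3 fires, +3 burnt (F count now 3)
Step 4: +4 fires, +3 burnt (F count now 4)
Step 5: +2 fires, +4 burnt (F count now 2)
Step 6: +0 fires, +2 burnt (F count now 0)
Fire out after step 6
Initially T: 16, now '.': 23
Total burnt (originally-T cells now '.'): 14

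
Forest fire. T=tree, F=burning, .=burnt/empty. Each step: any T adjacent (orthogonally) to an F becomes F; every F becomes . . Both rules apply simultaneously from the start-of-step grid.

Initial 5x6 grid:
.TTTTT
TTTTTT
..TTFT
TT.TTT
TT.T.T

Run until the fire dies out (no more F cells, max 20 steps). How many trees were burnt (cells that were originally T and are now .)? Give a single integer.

Step 1: +4 fires, +1 burnt (F count now 4)
Step 2: +6 fires, +4 burnt (F count now 6)
Step 3: +5 fires, +6 burnt (F count now 5)
Step 4: +2 fires, +5 burnt (F count now 2)
Step 5: +2 fires, +2 burnt (F count now 2)
Step 6: +0 fires, +2 burnt (F count now 0)
Fire out after step 6
Initially T: 23, now '.': 26
Total burnt (originally-T cells now '.'): 19

Answer: 19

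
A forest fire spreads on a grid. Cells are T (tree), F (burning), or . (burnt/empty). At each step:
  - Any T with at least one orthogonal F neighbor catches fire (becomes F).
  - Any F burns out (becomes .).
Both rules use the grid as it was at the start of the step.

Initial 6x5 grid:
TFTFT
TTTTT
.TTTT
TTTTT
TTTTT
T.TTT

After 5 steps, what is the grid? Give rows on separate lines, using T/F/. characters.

Step 1: 5 trees catch fire, 2 burn out
  F.F.F
  TFTFT
  .TTTT
  TTTTT
  TTTTT
  T.TTT
Step 2: 5 trees catch fire, 5 burn out
  .....
  F.F.F
  .FTFT
  TTTTT
  TTTTT
  T.TTT
Step 3: 4 trees catch fire, 5 burn out
  .....
  .....
  ..F.F
  TFTFT
  TTTTT
  T.TTT
Step 4: 5 trees catch fire, 4 burn out
  .....
  .....
  .....
  F.F.F
  TFTFT
  T.TTT
Step 5: 4 trees catch fire, 5 burn out
  .....
  .....
  .....
  .....
  F.F.F
  T.TFT

.....
.....
.....
.....
F.F.F
T.TFT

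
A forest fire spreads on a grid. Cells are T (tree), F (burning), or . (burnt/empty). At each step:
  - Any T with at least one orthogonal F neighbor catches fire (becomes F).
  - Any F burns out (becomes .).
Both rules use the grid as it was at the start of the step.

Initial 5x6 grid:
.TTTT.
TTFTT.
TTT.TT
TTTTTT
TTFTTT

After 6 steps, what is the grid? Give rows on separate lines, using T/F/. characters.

Step 1: 7 trees catch fire, 2 burn out
  .TFTT.
  TF.FT.
  TTF.TT
  TTFTTT
  TF.FTT
Step 2: 9 trees catch fire, 7 burn out
  .F.FT.
  F...F.
  TF..TT
  TF.FTT
  F...FT
Step 3: 6 trees catch fire, 9 burn out
  ....F.
  ......
  F...FT
  F...FT
  .....F
Step 4: 2 trees catch fire, 6 burn out
  ......
  ......
  .....F
  .....F
  ......
Step 5: 0 trees catch fire, 2 burn out
  ......
  ......
  ......
  ......
  ......
Step 6: 0 trees catch fire, 0 burn out
  ......
  ......
  ......
  ......
  ......

......
......
......
......
......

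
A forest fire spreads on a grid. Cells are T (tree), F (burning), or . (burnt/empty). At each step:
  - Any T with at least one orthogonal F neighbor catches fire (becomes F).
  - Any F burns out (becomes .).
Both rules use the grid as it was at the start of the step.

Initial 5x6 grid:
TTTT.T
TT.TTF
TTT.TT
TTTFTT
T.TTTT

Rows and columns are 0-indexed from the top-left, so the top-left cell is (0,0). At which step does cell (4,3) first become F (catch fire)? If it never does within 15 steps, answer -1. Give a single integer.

Step 1: cell (4,3)='F' (+6 fires, +2 burnt)
  -> target ignites at step 1
Step 2: cell (4,3)='.' (+7 fires, +6 burnt)
Step 3: cell (4,3)='.' (+4 fires, +7 burnt)
Step 4: cell (4,3)='.' (+4 fires, +4 burnt)
Step 5: cell (4,3)='.' (+2 fires, +4 burnt)
Step 6: cell (4,3)='.' (+1 fires, +2 burnt)
Step 7: cell (4,3)='.' (+0 fires, +1 burnt)
  fire out at step 7

1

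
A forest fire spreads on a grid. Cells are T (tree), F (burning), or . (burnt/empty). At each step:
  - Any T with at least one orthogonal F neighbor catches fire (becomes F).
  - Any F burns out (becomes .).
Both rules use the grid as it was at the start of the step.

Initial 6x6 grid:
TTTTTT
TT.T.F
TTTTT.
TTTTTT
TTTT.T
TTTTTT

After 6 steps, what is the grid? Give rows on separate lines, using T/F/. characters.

Step 1: 1 trees catch fire, 1 burn out
  TTTTTF
  TT.T..
  TTTTT.
  TTTTTT
  TTTT.T
  TTTTTT
Step 2: 1 trees catch fire, 1 burn out
  TTTTF.
  TT.T..
  TTTTT.
  TTTTTT
  TTTT.T
  TTTTTT
Step 3: 1 trees catch fire, 1 burn out
  TTTF..
  TT.T..
  TTTTT.
  TTTTTT
  TTTT.T
  TTTTTT
Step 4: 2 trees catch fire, 1 burn out
  TTF...
  TT.F..
  TTTTT.
  TTTTTT
  TTTT.T
  TTTTTT
Step 5: 2 trees catch fire, 2 burn out
  TF....
  TT....
  TTTFT.
  TTTTTT
  TTTT.T
  TTTTTT
Step 6: 5 trees catch fire, 2 burn out
  F.....
  TF....
  TTF.F.
  TTTFTT
  TTTT.T
  TTTTTT

F.....
TF....
TTF.F.
TTTFTT
TTTT.T
TTTTTT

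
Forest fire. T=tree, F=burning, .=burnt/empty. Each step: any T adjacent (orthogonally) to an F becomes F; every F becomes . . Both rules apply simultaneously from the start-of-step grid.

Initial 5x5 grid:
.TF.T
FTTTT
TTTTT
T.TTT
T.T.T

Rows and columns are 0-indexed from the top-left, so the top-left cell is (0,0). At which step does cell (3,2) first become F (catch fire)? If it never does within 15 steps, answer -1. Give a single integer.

Step 1: cell (3,2)='T' (+4 fires, +2 burnt)
Step 2: cell (3,2)='T' (+4 fires, +4 burnt)
Step 3: cell (3,2)='F' (+4 fires, +4 burnt)
  -> target ignites at step 3
Step 4: cell (3,2)='.' (+4 fires, +4 burnt)
Step 5: cell (3,2)='.' (+1 fires, +4 burnt)
Step 6: cell (3,2)='.' (+1 fires, +1 burnt)
Step 7: cell (3,2)='.' (+0 fires, +1 burnt)
  fire out at step 7

3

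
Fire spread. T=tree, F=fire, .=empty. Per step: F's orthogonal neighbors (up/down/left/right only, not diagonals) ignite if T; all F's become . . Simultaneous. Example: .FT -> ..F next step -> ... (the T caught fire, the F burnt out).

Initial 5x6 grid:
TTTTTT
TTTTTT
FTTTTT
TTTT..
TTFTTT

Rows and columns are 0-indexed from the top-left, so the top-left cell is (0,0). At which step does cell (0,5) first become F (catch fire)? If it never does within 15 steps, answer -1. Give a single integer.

Step 1: cell (0,5)='T' (+6 fires, +2 burnt)
Step 2: cell (0,5)='T' (+7 fires, +6 burnt)
Step 3: cell (0,5)='T' (+4 fires, +7 burnt)
Step 4: cell (0,5)='T' (+3 fires, +4 burnt)
Step 5: cell (0,5)='T' (+3 fires, +3 burnt)
Step 6: cell (0,5)='T' (+2 fires, +3 burnt)
Step 7: cell (0,5)='F' (+1 fires, +2 burnt)
  -> target ignites at step 7
Step 8: cell (0,5)='.' (+0 fires, +1 burnt)
  fire out at step 8

7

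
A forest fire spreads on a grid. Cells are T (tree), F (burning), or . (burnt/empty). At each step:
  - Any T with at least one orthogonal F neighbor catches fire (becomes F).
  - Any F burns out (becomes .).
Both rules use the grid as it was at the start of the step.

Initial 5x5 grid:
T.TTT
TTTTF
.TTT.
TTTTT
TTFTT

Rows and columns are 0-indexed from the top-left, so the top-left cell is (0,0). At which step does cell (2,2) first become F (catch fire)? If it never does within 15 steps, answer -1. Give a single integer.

Step 1: cell (2,2)='T' (+5 fires, +2 burnt)
Step 2: cell (2,2)='F' (+8 fires, +5 burnt)
  -> target ignites at step 2
Step 3: cell (2,2)='.' (+5 fires, +8 burnt)
Step 4: cell (2,2)='.' (+1 fires, +5 burnt)
Step 5: cell (2,2)='.' (+1 fires, +1 burnt)
Step 6: cell (2,2)='.' (+0 fires, +1 burnt)
  fire out at step 6

2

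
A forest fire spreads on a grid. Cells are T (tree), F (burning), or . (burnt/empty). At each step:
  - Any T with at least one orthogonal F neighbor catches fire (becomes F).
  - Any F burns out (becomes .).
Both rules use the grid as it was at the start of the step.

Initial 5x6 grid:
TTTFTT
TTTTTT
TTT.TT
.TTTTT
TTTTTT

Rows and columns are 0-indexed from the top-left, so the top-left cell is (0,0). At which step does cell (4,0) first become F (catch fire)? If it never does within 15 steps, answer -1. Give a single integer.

Step 1: cell (4,0)='T' (+3 fires, +1 burnt)
Step 2: cell (4,0)='T' (+4 fires, +3 burnt)
Step 3: cell (4,0)='T' (+5 fires, +4 burnt)
Step 4: cell (4,0)='T' (+5 fires, +5 burnt)
Step 5: cell (4,0)='T' (+6 fires, +5 burnt)
Step 6: cell (4,0)='T' (+3 fires, +6 burnt)
Step 7: cell (4,0)='F' (+1 fires, +3 burnt)
  -> target ignites at step 7
Step 8: cell (4,0)='.' (+0 fires, +1 burnt)
  fire out at step 8

7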